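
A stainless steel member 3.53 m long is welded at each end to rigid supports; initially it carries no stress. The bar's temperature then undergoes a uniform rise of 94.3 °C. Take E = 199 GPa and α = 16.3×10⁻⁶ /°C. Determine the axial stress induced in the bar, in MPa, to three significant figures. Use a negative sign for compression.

Free thermal expansion αLΔT = 16.3e-6 · 3530 · 94.3 = 5.426 mm.
The walls impose strain ε = −(5.426)/3530 = -1.5371e-03; σ = Eε = 199000 · -1.5371e-03 = -305.9 MPa.

-306 MPa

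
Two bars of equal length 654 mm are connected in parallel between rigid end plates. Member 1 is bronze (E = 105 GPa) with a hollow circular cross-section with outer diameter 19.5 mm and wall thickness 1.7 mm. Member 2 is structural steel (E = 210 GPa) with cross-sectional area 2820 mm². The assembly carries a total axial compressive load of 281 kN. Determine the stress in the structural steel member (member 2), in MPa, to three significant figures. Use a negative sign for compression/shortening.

-98.0 MPa

A_1 = 95.06 mm².
Equal strain + equilibrium ⇒ each member carries load in proportion to AE: A₁E₁ = 9982000 N, A₂E₂ = 592200000 N, ΣAE = 602200000 N.
σ₂ = P·E₂/ΣAE = -281000·210000/602200000 = -97.99 MPa.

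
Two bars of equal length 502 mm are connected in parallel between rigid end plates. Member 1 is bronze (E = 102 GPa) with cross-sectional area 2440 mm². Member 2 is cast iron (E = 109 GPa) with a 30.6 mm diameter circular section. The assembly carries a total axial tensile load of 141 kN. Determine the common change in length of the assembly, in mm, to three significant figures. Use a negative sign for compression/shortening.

A_2 = 735.4 mm².
Equal strain + equilibrium ⇒ each member carries load in proportion to AE: A₁E₁ = 248900000 N, A₂E₂ = 80160000 N, ΣAE = 329000000 N.
δ = PL/ΣAE = 141000·502/329000000 = 0.2151 mm.

0.215 mm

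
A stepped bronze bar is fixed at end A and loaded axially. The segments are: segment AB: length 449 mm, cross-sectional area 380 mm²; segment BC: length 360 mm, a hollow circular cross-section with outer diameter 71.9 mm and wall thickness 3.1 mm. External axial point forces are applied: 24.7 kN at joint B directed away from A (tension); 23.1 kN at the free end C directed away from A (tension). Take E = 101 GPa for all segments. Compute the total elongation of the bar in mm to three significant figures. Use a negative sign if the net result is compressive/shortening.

0.682 mm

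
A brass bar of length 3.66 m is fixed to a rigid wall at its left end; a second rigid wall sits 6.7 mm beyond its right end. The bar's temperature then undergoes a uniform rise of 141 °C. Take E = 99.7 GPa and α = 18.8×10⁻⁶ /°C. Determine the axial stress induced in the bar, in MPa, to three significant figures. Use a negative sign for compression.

-81.8 MPa

Free thermal expansion αLΔT = 18.8e-6 · 3660 · 141 = 9.702 mm.
The walls engage after the gap closes; constrained expansion = 9.702 − 6.7 = 3.002 mm.
The walls impose strain ε = −(3.002)/3660 = -8.2020e-04; σ = Eε = 99700 · -8.2020e-04 = -81.77 MPa.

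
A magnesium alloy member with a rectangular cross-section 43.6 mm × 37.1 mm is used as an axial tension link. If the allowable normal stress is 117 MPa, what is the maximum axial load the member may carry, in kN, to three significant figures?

A = 1618 mm².
P_max = σ_allow · A = 117 · 1618 = 189300 N = 189.3 kN.

189 kN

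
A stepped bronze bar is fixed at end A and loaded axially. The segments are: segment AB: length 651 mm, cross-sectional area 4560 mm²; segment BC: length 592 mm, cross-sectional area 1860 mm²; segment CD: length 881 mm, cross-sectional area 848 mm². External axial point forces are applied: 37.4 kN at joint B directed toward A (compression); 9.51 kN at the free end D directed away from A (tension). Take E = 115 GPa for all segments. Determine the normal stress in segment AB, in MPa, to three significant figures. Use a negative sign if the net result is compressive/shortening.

Internal axial forces (sectioning from the free end, tension +): N_CD = 9.51 kN, N_BC = 9.51 kN, N_AB = -27.89 kN.
σ_AB = N_AB/A_AB = -27890/4560 = -6.116 MPa.

-6.12 MPa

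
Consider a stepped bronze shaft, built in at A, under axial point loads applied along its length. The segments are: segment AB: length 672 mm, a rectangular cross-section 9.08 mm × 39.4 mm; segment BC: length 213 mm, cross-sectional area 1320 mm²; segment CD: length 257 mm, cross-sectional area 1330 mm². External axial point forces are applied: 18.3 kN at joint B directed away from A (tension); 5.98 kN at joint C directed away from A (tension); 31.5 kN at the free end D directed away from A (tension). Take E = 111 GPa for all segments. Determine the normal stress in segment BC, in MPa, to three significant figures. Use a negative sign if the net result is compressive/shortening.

28.4 MPa

Internal axial forces (sectioning from the free end, tension +): N_CD = 31.5 kN, N_BC = 37.48 kN, N_AB = 55.78 kN.
σ_BC = N_BC/A_BC = 37480/1320 = 28.39 MPa.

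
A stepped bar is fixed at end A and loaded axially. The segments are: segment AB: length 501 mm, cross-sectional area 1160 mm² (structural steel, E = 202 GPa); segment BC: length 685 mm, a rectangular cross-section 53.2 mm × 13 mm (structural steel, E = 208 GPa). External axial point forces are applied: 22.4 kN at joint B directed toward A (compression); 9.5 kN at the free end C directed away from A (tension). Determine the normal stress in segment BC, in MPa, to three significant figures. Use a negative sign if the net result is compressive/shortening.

13.7 MPa

Internal axial forces (sectioning from the free end, tension +): N_BC = 9.5 kN, N_AB = -12.9 kN.
A_BC = 691.6 mm².
σ_BC = N_BC/A_BC = 9500/691.6 = 13.74 MPa.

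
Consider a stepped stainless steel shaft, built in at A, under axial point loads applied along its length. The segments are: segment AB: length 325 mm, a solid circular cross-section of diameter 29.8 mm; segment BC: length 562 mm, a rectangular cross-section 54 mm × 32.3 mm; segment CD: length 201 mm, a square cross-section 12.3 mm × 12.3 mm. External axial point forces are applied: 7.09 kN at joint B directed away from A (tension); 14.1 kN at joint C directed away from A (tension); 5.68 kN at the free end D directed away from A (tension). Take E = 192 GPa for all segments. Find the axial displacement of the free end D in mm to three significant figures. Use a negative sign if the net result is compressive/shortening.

Internal axial forces (sectioning from the free end, tension +): N_CD = 5.68 kN, N_BC = 19.78 kN, N_AB = 26.87 kN.
A_AB = 697.5 mm².
A_BC = 1744 mm².
A_CD = 151.3 mm².
δ_AB = 26870·325/(697.5·192000) = 0.06521 mm
δ_BC = 19780·562/(1744·192000) = 0.03319 mm
δ_CD = 5680·201/(151.3·192000) = 0.0393 mm
δ = Σδ_i = 0.1377 mm.

0.138 mm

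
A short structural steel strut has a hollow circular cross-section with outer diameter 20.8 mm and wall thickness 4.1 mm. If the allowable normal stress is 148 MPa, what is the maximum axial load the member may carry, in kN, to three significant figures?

31.8 kN

A = 215.1 mm².
P_max = σ_allow · A = 148 · 215.1 = 31840 N = 31.84 kN.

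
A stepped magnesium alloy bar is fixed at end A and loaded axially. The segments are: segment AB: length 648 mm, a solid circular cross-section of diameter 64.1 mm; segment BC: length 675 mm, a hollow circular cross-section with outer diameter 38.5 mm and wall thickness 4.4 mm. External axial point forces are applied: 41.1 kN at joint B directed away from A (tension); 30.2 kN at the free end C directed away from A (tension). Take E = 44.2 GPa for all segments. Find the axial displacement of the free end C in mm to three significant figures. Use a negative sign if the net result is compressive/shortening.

Internal axial forces (sectioning from the free end, tension +): N_BC = 30.2 kN, N_AB = 71.3 kN.
A_AB = 3227 mm².
A_BC = 471.4 mm².
δ_AB = 71300·648/(3227·44200) = 0.3239 mm
δ_BC = 30200·675/(471.4·44200) = 0.9784 mm
δ = Σδ_i = 1.302 mm.

1.30 mm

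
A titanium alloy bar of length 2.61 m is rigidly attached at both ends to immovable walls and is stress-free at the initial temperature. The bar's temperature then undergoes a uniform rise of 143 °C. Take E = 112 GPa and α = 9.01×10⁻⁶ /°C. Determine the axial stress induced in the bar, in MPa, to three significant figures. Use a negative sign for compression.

-144 MPa

Free thermal expansion αLΔT = 9.01e-6 · 2610 · 143 = 3.363 mm.
The walls impose strain ε = −(3.363)/2610 = -1.2884e-03; σ = Eε = 112000 · -1.2884e-03 = -144.3 MPa.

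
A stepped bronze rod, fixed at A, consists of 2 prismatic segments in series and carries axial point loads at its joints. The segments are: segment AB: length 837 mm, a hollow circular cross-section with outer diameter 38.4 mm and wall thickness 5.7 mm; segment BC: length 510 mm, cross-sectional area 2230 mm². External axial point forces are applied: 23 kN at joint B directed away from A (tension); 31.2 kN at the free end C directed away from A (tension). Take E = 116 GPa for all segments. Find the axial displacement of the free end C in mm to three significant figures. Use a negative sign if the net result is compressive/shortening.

0.729 mm

Internal axial forces (sectioning from the free end, tension +): N_BC = 31.2 kN, N_AB = 54.2 kN.
A_AB = 585.6 mm².
δ_AB = 54200·837/(585.6·116000) = 0.6679 mm
δ_BC = 31200·510/(2230·116000) = 0.06151 mm
δ = Σδ_i = 0.7294 mm.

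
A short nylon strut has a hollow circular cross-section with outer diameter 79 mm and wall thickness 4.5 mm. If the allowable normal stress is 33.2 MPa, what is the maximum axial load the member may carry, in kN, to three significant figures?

35.0 kN

A = 1053 mm².
P_max = σ_allow · A = 33.2 · 1053 = 34970 N = 34.97 kN.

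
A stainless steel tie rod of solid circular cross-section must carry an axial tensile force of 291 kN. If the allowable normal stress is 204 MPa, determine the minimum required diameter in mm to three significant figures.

42.6 mm

Required area A ≥ P/σ_allow = 291000/204 = 1426 mm².
For a solid circular section, d ≥ √(4A/π) = 42.62 mm.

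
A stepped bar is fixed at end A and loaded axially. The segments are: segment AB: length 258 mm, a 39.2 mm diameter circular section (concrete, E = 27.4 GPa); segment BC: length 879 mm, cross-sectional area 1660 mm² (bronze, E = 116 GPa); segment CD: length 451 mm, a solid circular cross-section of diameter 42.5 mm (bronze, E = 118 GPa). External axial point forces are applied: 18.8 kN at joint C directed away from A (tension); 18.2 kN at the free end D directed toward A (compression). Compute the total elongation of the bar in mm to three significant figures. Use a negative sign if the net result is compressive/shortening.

Internal axial forces (sectioning from the free end, tension +): N_CD = -18.2 kN, N_BC = 0.6 kN, N_AB = 0.6 kN.
A_AB = 1207 mm².
A_CD = 1419 mm².
δ_AB = 600·258/(1207·27400) = 0.004681 mm
δ_BC = 600·879/(1660·116000) = 0.002739 mm
δ_CD = -18200·451/(1419·118000) = -0.04903 mm
δ = Σδ_i = -0.04161 mm.

-0.0416 mm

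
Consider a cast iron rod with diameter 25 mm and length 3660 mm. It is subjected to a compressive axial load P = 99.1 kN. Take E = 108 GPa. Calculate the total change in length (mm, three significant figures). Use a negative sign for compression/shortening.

-6.84 mm

A = 490.9 mm².
δ_mech = NL/(AE) = -99100·3660/(490.9·108000) = -6.842 mm.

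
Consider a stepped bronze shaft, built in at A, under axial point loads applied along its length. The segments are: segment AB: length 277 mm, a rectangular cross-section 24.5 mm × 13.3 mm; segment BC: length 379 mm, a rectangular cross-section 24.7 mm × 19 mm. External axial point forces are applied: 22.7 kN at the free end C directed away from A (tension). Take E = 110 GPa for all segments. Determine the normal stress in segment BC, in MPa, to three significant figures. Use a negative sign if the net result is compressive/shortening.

48.4 MPa

Internal axial forces (sectioning from the free end, tension +): N_BC = 22.7 kN, N_AB = 22.7 kN.
A_BC = 469.3 mm².
σ_BC = N_BC/A_BC = 22700/469.3 = 48.37 MPa.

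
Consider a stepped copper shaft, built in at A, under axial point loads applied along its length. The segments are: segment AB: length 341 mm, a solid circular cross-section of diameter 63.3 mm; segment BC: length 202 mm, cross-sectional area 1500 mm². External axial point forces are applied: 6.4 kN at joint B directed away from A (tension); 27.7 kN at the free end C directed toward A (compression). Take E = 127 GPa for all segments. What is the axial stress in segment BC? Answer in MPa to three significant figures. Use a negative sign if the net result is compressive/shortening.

-18.5 MPa

Internal axial forces (sectioning from the free end, tension +): N_BC = -27.7 kN, N_AB = -21.3 kN.
σ_BC = N_BC/A_BC = -27700/1500 = -18.47 MPa.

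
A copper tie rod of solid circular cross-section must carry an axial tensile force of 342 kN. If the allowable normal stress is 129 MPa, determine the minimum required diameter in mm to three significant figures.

Required area A ≥ P/σ_allow = 342000/129 = 2651 mm².
For a solid circular section, d ≥ √(4A/π) = 58.1 mm.

58.1 mm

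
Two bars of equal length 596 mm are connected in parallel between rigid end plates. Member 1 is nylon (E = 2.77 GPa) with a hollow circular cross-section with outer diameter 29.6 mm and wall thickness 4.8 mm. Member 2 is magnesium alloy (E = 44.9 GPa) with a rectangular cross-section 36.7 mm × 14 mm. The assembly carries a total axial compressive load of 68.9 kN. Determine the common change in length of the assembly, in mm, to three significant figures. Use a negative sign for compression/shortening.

-1.70 mm

A_1 = 374 mm².
A_2 = 513.8 mm².
Equal strain + equilibrium ⇒ each member carries load in proportion to AE: A₁E₁ = 1036000 N, A₂E₂ = 23070000 N, ΣAE = 24110000 N.
δ = PL/ΣAE = -68900·596/24110000 = -1.704 mm.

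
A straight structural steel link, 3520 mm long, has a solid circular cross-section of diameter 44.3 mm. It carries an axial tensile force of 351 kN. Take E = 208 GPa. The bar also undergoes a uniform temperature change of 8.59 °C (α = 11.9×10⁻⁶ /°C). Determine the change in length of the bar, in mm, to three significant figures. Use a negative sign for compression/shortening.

A = 1541 mm².
δ_mech = NL/(AE) = 351000·3520/(1541·208000) = 3.854 mm.
δ_thermal = αLΔT = 11.9e-6·3520·8.59 = 0.3598 mm.
δ = δ_mech + δ_thermal = 4.214 mm.

4.21 mm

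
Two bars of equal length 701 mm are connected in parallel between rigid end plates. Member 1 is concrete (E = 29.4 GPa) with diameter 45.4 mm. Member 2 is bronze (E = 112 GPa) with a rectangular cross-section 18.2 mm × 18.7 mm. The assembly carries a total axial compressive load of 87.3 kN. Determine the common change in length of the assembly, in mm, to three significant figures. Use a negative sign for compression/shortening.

A_1 = 1619 mm².
A_2 = 340.3 mm².
Equal strain + equilibrium ⇒ each member carries load in proportion to AE: A₁E₁ = 47590000 N, A₂E₂ = 38120000 N, ΣAE = 85710000 N.
δ = PL/ΣAE = -87300·701/85710000 = -0.714 mm.

-0.714 mm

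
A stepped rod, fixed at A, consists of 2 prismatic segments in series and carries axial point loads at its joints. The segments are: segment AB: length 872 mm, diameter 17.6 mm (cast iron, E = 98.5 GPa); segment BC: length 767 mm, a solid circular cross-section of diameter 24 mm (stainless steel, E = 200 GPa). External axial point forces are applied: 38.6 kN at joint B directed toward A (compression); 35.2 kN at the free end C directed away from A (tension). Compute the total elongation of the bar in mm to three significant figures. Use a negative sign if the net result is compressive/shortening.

Internal axial forces (sectioning from the free end, tension +): N_BC = 35.2 kN, N_AB = -3.4 kN.
A_AB = 243.3 mm².
A_BC = 452.4 mm².
δ_AB = -3400·872/(243.3·98500) = -0.1237 mm
δ_BC = 35200·767/(452.4·200000) = 0.2984 mm
δ = Σδ_i = 0.1747 mm.

0.175 mm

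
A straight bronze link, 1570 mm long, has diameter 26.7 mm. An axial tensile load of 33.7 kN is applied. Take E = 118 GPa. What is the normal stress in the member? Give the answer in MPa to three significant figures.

A = 559.9 mm².
σ = N/A = 33700/559.9 = 60.19 MPa.

60.2 MPa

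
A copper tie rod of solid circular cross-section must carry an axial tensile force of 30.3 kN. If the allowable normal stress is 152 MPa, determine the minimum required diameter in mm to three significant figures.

15.9 mm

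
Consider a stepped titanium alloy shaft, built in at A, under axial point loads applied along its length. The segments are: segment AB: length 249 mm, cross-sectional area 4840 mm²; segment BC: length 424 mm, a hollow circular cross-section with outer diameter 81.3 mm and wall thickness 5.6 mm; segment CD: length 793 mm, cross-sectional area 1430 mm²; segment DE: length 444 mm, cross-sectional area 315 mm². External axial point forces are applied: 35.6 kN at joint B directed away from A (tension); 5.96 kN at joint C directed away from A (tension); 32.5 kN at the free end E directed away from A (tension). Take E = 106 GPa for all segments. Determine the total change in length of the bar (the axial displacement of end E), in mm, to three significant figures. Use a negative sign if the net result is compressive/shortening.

0.754 mm

Internal axial forces (sectioning from the free end, tension +): N_DE = 32.5 kN, N_CD = 32.5 kN, N_BC = 38.46 kN, N_AB = 74.06 kN.
A_BC = 1332 mm².
δ_AB = 74060·249/(4840·106000) = 0.03594 mm
δ_BC = 38460·424/(1332·106000) = 0.1155 mm
δ_CD = 32500·793/(1430·106000) = 0.17 mm
δ_DE = 32500·444/(315·106000) = 0.4322 mm
δ = Σδ_i = 0.7536 mm.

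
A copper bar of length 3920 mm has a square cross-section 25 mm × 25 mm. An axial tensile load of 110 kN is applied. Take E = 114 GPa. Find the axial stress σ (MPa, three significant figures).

A = 625 mm².
σ = N/A = 110000/625 = 176 MPa.

176 MPa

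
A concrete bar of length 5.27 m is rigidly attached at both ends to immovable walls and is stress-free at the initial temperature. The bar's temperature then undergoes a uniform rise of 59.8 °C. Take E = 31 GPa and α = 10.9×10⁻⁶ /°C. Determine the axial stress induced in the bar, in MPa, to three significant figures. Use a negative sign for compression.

-20.2 MPa

Free thermal expansion αLΔT = 10.9e-6 · 5270 · 59.8 = 3.435 mm.
The walls impose strain ε = −(3.435)/5270 = -6.5182e-04; σ = Eε = 31000 · -6.5182e-04 = -20.21 MPa.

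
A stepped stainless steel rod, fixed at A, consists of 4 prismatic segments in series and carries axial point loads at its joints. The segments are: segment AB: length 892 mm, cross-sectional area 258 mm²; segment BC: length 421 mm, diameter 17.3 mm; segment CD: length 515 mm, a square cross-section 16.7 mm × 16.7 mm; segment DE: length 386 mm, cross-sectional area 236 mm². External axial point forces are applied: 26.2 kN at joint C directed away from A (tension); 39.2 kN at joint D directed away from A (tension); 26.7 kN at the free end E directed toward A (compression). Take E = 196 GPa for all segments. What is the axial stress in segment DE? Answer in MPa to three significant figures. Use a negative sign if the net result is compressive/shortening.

-113 MPa

Internal axial forces (sectioning from the free end, tension +): N_DE = -26.7 kN, N_CD = 12.5 kN, N_BC = 38.7 kN, N_AB = 38.7 kN.
σ_DE = N_DE/A_DE = -26700/236 = -113.1 MPa.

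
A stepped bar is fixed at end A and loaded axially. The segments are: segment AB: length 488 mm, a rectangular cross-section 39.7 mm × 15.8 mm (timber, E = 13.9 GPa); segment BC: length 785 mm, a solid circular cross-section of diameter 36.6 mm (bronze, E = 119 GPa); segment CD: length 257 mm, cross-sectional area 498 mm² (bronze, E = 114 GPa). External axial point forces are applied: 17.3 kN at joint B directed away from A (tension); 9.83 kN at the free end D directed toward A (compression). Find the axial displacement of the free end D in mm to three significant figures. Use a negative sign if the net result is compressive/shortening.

0.312 mm

Internal axial forces (sectioning from the free end, tension +): N_CD = -9.83 kN, N_BC = -9.83 kN, N_AB = 7.47 kN.
A_AB = 627.3 mm².
A_BC = 1052 mm².
δ_AB = 7470·488/(627.3·13900) = 0.4181 mm
δ_BC = -9830·785/(1052·119000) = -0.06163 mm
δ_CD = -9830·257/(498·114000) = -0.0445 mm
δ = Σδ_i = 0.312 mm.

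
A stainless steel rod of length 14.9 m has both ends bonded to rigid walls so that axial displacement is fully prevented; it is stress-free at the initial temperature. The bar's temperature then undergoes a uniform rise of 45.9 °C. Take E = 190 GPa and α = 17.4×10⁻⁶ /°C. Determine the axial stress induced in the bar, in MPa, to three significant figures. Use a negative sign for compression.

Free thermal expansion αLΔT = 17.4e-6 · 14900 · 45.9 = 11.9 mm.
The walls impose strain ε = −(11.9)/14900 = -7.9866e-04; σ = Eε = 190000 · -7.9866e-04 = -151.7 MPa.

-152 MPa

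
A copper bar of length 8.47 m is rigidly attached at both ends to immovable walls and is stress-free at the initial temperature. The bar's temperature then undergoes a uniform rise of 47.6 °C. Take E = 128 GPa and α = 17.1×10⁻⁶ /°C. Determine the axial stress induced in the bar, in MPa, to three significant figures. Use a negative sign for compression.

Free thermal expansion αLΔT = 17.1e-6 · 8470 · 47.6 = 6.894 mm.
The walls impose strain ε = −(6.894)/8470 = -8.1396e-04; σ = Eε = 128000 · -8.1396e-04 = -104.2 MPa.

-104 MPa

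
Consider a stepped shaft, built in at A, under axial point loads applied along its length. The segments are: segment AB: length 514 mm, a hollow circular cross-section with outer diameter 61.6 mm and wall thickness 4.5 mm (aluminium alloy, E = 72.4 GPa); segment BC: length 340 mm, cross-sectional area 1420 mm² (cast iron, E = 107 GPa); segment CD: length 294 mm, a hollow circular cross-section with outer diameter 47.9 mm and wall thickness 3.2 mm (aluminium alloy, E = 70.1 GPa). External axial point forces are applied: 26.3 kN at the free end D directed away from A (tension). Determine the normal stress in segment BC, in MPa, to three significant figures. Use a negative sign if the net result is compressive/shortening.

18.5 MPa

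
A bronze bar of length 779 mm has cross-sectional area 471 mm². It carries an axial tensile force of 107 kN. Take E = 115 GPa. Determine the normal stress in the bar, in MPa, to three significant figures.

227 MPa

σ = N/A = 107000/471 = 227.2 MPa.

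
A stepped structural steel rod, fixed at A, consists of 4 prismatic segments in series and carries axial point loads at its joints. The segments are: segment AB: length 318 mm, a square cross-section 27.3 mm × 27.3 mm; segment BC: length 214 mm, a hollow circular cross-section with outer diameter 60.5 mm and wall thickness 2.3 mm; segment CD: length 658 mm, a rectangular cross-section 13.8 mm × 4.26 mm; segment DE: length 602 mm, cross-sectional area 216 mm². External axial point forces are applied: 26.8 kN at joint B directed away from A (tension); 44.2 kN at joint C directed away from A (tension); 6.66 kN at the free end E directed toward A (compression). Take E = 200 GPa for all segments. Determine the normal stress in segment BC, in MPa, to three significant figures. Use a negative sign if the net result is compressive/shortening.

89.3 MPa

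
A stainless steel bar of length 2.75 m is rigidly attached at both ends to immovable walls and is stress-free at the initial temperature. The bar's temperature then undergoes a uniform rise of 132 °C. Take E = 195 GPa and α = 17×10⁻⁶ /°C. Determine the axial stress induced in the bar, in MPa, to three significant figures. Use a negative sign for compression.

Free thermal expansion αLΔT = 17e-6 · 2750 · 132 = 6.171 mm.
The walls impose strain ε = −(6.171)/2750 = -2.2440e-03; σ = Eε = 195000 · -2.2440e-03 = -437.6 MPa.

-438 MPa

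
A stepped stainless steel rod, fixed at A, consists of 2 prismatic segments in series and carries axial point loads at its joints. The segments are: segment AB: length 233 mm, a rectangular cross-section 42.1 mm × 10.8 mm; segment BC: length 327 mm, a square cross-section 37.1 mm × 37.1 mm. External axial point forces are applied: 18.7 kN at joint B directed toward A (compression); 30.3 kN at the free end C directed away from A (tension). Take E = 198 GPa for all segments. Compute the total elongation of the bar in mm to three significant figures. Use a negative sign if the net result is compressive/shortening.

0.0664 mm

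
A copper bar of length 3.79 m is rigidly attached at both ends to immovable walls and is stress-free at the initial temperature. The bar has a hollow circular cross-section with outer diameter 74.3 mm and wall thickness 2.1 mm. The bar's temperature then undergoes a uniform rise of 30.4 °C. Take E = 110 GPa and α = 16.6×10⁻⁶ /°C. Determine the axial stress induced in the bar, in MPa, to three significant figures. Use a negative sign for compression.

Free thermal expansion αLΔT = 16.6e-6 · 3790 · 30.4 = 1.913 mm.
The walls impose strain ε = −(1.913)/3790 = -5.0464e-04; σ = Eε = 110000 · -5.0464e-04 = -55.51 MPa.

-55.5 MPa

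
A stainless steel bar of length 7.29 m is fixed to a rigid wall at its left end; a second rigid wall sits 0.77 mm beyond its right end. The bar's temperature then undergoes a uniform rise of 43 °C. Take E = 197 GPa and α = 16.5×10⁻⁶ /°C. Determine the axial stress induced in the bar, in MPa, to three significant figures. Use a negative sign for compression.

-119 MPa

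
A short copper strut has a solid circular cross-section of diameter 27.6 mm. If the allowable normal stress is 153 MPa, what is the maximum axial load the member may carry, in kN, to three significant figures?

A = 598.3 mm².
P_max = σ_allow · A = 153 · 598.3 = 91540 N = 91.54 kN.

91.5 kN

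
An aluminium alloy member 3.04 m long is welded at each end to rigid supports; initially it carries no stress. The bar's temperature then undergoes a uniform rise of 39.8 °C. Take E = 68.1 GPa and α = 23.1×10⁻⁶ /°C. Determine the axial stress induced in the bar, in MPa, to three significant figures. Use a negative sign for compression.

-62.6 MPa

Free thermal expansion αLΔT = 23.1e-6 · 3040 · 39.8 = 2.795 mm.
The walls impose strain ε = −(2.795)/3040 = -9.1938e-04; σ = Eε = 68100 · -9.1938e-04 = -62.61 MPa.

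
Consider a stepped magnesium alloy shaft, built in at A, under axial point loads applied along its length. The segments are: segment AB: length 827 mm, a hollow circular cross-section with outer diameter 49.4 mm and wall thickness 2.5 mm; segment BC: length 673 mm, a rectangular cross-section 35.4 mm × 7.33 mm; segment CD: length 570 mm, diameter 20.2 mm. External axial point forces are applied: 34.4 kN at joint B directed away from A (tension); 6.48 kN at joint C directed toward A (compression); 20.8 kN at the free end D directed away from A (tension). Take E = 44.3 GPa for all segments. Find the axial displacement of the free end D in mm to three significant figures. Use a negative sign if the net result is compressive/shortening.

4.14 mm

Internal axial forces (sectioning from the free end, tension +): N_CD = 20.8 kN, N_BC = 14.32 kN, N_AB = 48.72 kN.
A_AB = 368.4 mm².
A_BC = 259.5 mm².
A_CD = 320.5 mm².
δ_AB = 48720·827/(368.4·44300) = 2.469 mm
δ_BC = 14320·673/(259.5·44300) = 0.8384 mm
δ_CD = 20800·570/(320.5·44300) = 0.8351 mm
δ = Σδ_i = 4.143 mm.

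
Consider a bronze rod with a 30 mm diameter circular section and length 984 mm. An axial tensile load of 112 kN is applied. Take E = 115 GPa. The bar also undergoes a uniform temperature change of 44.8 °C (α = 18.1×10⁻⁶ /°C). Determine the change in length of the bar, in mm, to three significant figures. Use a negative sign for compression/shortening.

A = 706.9 mm².
δ_mech = NL/(AE) = 112000·984/(706.9·115000) = 1.356 mm.
δ_thermal = αLΔT = 18.1e-6·984·44.8 = 0.7979 mm.
δ = δ_mech + δ_thermal = 2.154 mm.

2.15 mm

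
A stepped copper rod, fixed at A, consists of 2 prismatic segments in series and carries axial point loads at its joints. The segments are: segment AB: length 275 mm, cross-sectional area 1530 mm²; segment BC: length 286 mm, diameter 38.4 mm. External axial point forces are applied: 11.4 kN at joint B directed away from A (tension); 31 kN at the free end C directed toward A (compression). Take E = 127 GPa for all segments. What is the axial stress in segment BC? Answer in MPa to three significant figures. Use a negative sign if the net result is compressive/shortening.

-26.8 MPa

Internal axial forces (sectioning from the free end, tension +): N_BC = -31 kN, N_AB = -19.6 kN.
A_BC = 1158 mm².
σ_BC = N_BC/A_BC = -31000/1158 = -26.77 MPa.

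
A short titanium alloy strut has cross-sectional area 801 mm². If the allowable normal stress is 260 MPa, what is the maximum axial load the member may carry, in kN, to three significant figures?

208 kN

P_max = σ_allow · A = 260 · 801 = 208300 N = 208.3 kN.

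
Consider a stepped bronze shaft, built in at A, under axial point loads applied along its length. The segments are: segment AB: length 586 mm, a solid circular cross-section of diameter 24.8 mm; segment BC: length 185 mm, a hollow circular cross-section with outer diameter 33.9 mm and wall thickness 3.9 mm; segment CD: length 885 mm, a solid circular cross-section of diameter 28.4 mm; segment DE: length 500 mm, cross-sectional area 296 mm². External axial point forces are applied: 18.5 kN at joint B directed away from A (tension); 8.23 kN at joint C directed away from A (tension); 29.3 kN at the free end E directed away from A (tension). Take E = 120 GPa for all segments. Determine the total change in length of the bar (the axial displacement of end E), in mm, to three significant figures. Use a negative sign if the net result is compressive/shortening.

Internal axial forces (sectioning from the free end, tension +): N_DE = 29.3 kN, N_CD = 29.3 kN, N_BC = 37.53 kN, N_AB = 56.03 kN.
A_AB = 483.1 mm².
A_BC = 367.6 mm².
A_CD = 633.5 mm².
δ_AB = 56030·586/(483.1·120000) = 0.5664 mm
δ_BC = 37530·185/(367.6·120000) = 0.1574 mm
δ_CD = 29300·885/(633.5·120000) = 0.3411 mm
δ_DE = 29300·500/(296·120000) = 0.4124 mm
δ = Σδ_i = 1.477 mm.

1.48 mm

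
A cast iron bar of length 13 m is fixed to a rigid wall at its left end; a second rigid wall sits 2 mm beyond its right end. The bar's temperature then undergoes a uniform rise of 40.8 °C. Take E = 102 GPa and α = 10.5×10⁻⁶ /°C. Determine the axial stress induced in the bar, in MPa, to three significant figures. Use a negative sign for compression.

Free thermal expansion αLΔT = 10.5e-6 · 13000 · 40.8 = 5.569 mm.
The walls engage after the gap closes; constrained expansion = 5.569 − 2 = 3.569 mm.
The walls impose strain ε = −(3.569)/13000 = -2.7455e-04; σ = Eε = 102000 · -2.7455e-04 = -28 MPa.

-28.0 MPa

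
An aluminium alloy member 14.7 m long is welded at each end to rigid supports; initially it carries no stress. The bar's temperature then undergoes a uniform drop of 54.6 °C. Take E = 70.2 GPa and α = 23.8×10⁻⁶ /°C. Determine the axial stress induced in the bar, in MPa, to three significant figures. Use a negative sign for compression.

91.2 MPa

Free thermal expansion αLΔT = 23.8e-6 · 14700 · -54.6 = -19.1 mm.
The walls impose strain ε = −(-19.1)/14700 = 1.2995e-03; σ = Eε = 70200 · 1.2995e-03 = 91.22 MPa.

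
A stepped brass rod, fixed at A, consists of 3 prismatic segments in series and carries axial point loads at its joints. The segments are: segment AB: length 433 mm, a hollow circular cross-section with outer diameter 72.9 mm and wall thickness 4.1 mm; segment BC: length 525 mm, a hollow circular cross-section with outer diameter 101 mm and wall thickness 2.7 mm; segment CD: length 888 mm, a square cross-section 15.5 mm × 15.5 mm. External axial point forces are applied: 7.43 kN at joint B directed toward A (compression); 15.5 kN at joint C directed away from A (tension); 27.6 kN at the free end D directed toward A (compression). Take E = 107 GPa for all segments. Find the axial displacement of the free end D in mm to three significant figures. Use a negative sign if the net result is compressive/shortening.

-1.11 mm

Internal axial forces (sectioning from the free end, tension +): N_CD = -27.6 kN, N_BC = -12.1 kN, N_AB = -19.53 kN.
A_AB = 886.2 mm².
A_BC = 833.8 mm².
A_CD = 240.2 mm².
δ_AB = -19530·433/(886.2·107000) = -0.08918 mm
δ_BC = -12100·525/(833.8·107000) = -0.0712 mm
δ_CD = -27600·888/(240.2·107000) = -0.9534 mm
δ = Σδ_i = -1.114 mm.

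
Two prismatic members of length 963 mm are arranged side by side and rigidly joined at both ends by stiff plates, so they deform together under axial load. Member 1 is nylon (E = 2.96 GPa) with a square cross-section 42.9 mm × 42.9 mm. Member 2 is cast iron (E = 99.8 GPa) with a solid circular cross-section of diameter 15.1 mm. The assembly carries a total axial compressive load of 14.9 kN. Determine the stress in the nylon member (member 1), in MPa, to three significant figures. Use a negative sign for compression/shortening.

-1.89 MPa

A_1 = 1840 mm².
A_2 = 179.1 mm².
Equal strain + equilibrium ⇒ each member carries load in proportion to AE: A₁E₁ = 5448000 N, A₂E₂ = 17870000 N, ΣAE = 23320000 N.
σ₁ = P·E₁/ΣAE = -14900·2960/23320000 = -1.891 MPa.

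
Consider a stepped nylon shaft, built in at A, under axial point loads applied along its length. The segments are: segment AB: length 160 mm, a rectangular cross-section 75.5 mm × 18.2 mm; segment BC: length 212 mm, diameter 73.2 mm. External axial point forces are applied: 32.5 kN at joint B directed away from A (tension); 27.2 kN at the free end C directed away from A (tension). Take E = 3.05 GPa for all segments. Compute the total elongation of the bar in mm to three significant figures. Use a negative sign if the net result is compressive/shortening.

2.73 mm

Internal axial forces (sectioning from the free end, tension +): N_BC = 27.2 kN, N_AB = 59.7 kN.
A_AB = 1374 mm².
A_BC = 4208 mm².
δ_AB = 59700·160/(1374·3050) = 2.279 mm
δ_BC = 27200·212/(4208·3050) = 0.4493 mm
δ = Σδ_i = 2.728 mm.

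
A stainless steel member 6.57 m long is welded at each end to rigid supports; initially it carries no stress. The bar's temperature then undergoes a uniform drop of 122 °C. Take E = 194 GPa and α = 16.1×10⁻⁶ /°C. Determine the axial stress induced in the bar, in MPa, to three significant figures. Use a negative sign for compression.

381 MPa

Free thermal expansion αLΔT = 16.1e-6 · 6570 · -122 = -12.9 mm.
The walls impose strain ε = −(-12.9)/6570 = 1.9642e-03; σ = Eε = 194000 · 1.9642e-03 = 381.1 MPa.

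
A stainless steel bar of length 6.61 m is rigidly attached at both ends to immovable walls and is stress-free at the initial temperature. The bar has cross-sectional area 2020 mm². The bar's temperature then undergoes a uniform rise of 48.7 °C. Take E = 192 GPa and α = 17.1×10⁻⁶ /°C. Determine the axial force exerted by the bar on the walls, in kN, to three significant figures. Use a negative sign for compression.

-323 kN

Free thermal expansion αLΔT = 17.1e-6 · 6610 · 48.7 = 5.505 mm.
The walls impose strain ε = −(5.505)/6610 = -8.3277e-04; σ = Eε = 192000 · -8.3277e-04 = -159.9 MPa.
Wall reaction R = σ·A = -159.9·2020 = -323000 N = -323 kN.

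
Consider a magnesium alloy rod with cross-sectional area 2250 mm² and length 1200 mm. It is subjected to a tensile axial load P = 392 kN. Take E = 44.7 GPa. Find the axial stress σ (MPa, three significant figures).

σ = N/A = 392000/2250 = 174.2 MPa.

174 MPa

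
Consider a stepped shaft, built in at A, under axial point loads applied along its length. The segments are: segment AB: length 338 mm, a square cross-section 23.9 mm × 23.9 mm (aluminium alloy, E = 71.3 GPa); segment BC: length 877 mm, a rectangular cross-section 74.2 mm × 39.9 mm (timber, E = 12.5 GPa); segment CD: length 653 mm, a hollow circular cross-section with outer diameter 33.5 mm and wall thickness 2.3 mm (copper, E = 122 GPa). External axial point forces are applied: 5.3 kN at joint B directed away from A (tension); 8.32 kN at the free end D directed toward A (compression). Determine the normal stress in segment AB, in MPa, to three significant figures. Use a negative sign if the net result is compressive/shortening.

Internal axial forces (sectioning from the free end, tension +): N_CD = -8.32 kN, N_BC = -8.32 kN, N_AB = -3.02 kN.
A_AB = 571.2 mm².
σ_AB = N_AB/A_AB = -3020/571.2 = -5.287 MPa.

-5.29 MPa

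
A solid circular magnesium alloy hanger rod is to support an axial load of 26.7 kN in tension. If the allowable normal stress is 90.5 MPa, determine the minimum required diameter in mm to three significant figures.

Required area A ≥ P/σ_allow = 26700/90.5 = 295 mm².
For a solid circular section, d ≥ √(4A/π) = 19.38 mm.

19.4 mm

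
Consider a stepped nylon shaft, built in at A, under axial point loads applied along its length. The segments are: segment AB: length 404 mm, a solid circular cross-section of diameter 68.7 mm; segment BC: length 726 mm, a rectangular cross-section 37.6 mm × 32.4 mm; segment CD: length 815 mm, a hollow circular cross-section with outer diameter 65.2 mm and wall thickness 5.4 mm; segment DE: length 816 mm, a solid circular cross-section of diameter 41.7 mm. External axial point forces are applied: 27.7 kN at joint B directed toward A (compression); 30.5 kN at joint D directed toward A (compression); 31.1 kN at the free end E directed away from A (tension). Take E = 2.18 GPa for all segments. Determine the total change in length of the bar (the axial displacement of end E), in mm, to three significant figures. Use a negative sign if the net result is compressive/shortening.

7.55 mm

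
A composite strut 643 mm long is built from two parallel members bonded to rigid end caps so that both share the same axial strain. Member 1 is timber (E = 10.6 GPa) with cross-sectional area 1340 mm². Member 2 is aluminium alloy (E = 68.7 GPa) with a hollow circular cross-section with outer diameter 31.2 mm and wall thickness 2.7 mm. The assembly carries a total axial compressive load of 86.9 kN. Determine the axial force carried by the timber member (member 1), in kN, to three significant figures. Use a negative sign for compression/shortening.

-40.1 kN

A_2 = 241.7 mm².
Equal strain + equilibrium ⇒ each member carries load in proportion to AE: A₁E₁ = 14200000 N, A₂E₂ = 16610000 N, ΣAE = 30810000 N.
F₁ = P·A₁E₁/ΣAE = -86900·14200000/30810000 = -40060 N.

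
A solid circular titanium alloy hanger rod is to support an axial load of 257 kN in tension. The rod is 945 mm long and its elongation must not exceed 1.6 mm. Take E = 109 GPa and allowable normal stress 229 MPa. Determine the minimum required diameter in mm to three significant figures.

Required area A ≥ P/σ_allow = 257000/229 = 1122 mm².
For a solid circular section, d ≥ √(4A/π) = 37.8 mm.
Elongation limit: A ≥ PL/(Eδ_allow) = 257000·945/(109000·1.6) = 1393 mm² ⇒ d ≥ 42.11 mm.
The elongation limit governs.

42.1 mm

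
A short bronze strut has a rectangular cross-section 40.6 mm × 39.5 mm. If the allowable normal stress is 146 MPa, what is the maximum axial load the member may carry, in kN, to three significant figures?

234 kN

A = 1604 mm².
P_max = σ_allow · A = 146 · 1604 = 234100 N = 234.1 kN.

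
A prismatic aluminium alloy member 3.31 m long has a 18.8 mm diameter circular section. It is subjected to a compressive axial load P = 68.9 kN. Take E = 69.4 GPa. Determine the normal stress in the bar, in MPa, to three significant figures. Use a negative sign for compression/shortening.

A = 277.6 mm².
σ = N/A = -68900/277.6 = -248.2 MPa.

-248 MPa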